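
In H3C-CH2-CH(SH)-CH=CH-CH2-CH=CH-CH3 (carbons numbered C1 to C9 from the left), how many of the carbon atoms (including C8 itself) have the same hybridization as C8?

C8 is sp2 (one π bond).
C1: sp3
C2: sp3
C3: sp3
C4: sp2 ✓
C5: sp2 ✓
C6: sp3
C7: sp2 ✓
C8: sp2 ✓
C9: sp3
4 carbons are sp2.

4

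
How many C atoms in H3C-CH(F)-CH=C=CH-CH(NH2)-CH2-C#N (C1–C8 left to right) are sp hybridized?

C1: sp3
C2: sp3
C3: sp2
C4: sp ✓
C5: sp2
C6: sp3
C7: sp3
C8: sp ✓
C4, C8 → 2 sp carbons.

2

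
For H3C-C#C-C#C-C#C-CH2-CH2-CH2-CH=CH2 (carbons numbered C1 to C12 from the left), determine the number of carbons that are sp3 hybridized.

4

C1: sp3 ✓
C2: sp
C3: sp
C4: sp
C5: sp
C6: sp
C7: sp
C8: sp3 ✓
C9: sp3 ✓
C10: sp3 ✓
C11: sp2
C12: sp2
C1, C8, C9, C10 → 4 sp3 carbons.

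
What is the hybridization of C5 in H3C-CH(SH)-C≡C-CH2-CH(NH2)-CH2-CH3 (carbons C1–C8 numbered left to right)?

C5: 4 σ bonds — 4 electron domains, sp3.

sp3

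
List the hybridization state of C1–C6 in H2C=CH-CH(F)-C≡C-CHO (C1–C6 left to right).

C1 carries 3 σ bonds, plus one π bond, giving a steric number of 3, so it is sp2.
C2 is sp2: 3 σ bonds, plus one π bond, 3 electron-density regions.
C3 (4 σ bonds) has steric number 4: sp3.
C4 (2 σ bonds, plus two π bonds) has steric number 2: sp.
C5 — 2 σ bonds, plus two π bonds. Steric number 2, so sp.
C6 is sp2: 3 σ bonds, plus one π bond, 3 electron-density regions.

C1 sp2, C2 sp2, C3 sp3, C4 sp, C5 sp, C6 sp2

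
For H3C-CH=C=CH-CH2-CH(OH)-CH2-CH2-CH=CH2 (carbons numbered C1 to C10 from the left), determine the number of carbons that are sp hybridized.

1

C1: sp3
C2: sp2
C3: sp ✓
C4: sp2
C5: sp3
C6: sp3
C7: sp3
C8: sp3
C9: sp2
C10: sp2
C3 → 1 sp carbon.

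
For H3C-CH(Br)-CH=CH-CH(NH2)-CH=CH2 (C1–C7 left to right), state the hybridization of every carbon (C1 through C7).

C1 is sp3: 4 σ bonds, 4 electron-density regions.
C2 carries 4 σ bonds, giving a steric number of 4, so it is sp3.
C3 is sp2: 3 σ bonds, plus one π bond, 3 electron-density regions.
C4: 3 σ bonds, plus one π bond — 3 electron domains, sp2.
C5 is sp3: 4 σ bonds, 4 electron-density regions.
C6: 3 σ bonds, plus one π bond — 3 electron domains, sp2.
C7 (3 σ bonds, plus one π bond) has steric number 3: sp2.

C1 sp3, C2 sp3, C3 sp2, C4 sp2, C5 sp3, C6 sp2, C7 sp2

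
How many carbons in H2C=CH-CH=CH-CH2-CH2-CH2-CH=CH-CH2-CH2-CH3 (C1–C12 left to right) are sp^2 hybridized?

C1: sp2 ✓
C2: sp2 ✓
C3: sp2 ✓
C4: sp2 ✓
C5: sp3
C6: sp3
C7: sp3
C8: sp2 ✓
C9: sp2 ✓
C10: sp3
C11: sp3
C12: sp3
C1, C2, C3, C4, C8, C9 → 6 sp2 carbons.

6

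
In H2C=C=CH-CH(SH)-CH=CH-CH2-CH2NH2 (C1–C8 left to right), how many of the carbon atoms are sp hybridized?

1

C1: sp2
C2: sp ✓
C3: sp2
C4: sp3
C5: sp2
C6: sp2
C7: sp3
C8: sp3
C2 → 1 sp carbon.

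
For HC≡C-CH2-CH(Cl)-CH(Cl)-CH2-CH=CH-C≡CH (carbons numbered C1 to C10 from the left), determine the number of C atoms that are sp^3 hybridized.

4

C1: sp
C2: sp
C3: sp3 ✓
C4: sp3 ✓
C5: sp3 ✓
C6: sp3 ✓
C7: sp2
C8: sp2
C9: sp
C10: sp
C3, C4, C5, C6 → 4 sp3 carbons.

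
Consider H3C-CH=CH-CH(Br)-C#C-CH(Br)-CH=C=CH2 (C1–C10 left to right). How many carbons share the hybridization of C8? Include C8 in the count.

C8 is sp2 (one π bond).
C1: sp3
C2: sp2 ✓
C3: sp2 ✓
C4: sp3
C5: sp
C6: sp
C7: sp3
C8: sp2 ✓
C9: sp
C10: sp2 ✓
4 carbons are sp2.

4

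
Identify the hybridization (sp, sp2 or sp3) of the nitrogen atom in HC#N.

The nitrogen atom — 1 σ bond and 1 lone pair, plus two π bonds. Steric number 2, so sp.

sp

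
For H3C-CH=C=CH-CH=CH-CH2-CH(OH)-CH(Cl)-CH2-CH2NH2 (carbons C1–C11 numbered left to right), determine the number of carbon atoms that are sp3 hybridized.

6

C1: sp3 ✓
C2: sp2
C3: sp
C4: sp2
C5: sp2
C6: sp2
C7: sp3 ✓
C8: sp3 ✓
C9: sp3 ✓
C10: sp3 ✓
C11: sp3 ✓
C1, C7, C8, C9, C10, C11 → 6 sp3 carbons.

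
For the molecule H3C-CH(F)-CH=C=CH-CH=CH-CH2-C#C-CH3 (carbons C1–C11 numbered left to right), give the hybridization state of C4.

C4 carries 2 σ bonds, plus two π bonds, giving a steric number of 2, so it is sp.

sp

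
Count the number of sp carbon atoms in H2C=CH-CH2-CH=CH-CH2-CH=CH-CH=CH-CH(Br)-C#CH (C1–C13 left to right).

C1: sp2
C2: sp2
C3: sp3
C4: sp2
C5: sp2
C6: sp3
C7: sp2
C8: sp2
C9: sp2
C10: sp2
C11: sp3
C12: sp ✓
C13: sp ✓
C12, C13 → 2 sp carbons.

2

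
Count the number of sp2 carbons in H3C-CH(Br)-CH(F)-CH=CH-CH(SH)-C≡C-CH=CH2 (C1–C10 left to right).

C1: sp3
C2: sp3
C3: sp3
C4: sp2 ✓
C5: sp2 ✓
C6: sp3
C7: sp
C8: sp
C9: sp2 ✓
C10: sp2 ✓
C4, C5, C9, C10 → 4 sp2 carbons.

4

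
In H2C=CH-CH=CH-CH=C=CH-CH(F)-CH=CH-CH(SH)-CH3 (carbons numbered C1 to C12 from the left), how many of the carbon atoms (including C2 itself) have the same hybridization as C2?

8

C2 is sp2 (one π bond).
C1: sp2 ✓
C2: sp2 ✓
C3: sp2 ✓
C4: sp2 ✓
C5: sp2 ✓
C6: sp
C7: sp2 ✓
C8: sp3
C9: sp2 ✓
C10: sp2 ✓
C11: sp3
C12: sp3
8 carbons are sp2.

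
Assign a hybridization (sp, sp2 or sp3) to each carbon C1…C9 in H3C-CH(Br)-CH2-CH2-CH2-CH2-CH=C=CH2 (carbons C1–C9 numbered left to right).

C1 sp3, C2 sp3, C3 sp3, C4 sp3, C5 sp3, C6 sp3, C7 sp2, C8 sp, C9 sp2

C1 — 4 σ bonds. Steric number 4, so sp3.
C2: 4 σ bonds; 4 regions of electron density → sp3.
C3 — 4 σ bonds. Steric number 4, so sp3.
C4 (4 σ bonds) has steric number 4: sp3.
C5 has 4 σ bonds: steric number 4 → sp3.
C6 (4 σ bonds) has steric number 4: sp3.
C7 (3 σ bonds, plus one π bond) has steric number 3: sp2.
C8: 2 σ bonds, plus two π bonds; 2 regions of electron density → sp.
C9 — 3 σ bonds, plus one π bond. Steric number 3, so sp2.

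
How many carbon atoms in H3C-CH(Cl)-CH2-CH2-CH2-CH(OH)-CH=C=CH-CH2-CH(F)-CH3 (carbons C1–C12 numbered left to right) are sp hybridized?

C1: sp3
C2: sp3
C3: sp3
C4: sp3
C5: sp3
C6: sp3
C7: sp2
C8: sp ✓
C9: sp2
C10: sp3
C11: sp3
C12: sp3
C8 → 1 sp carbon.

1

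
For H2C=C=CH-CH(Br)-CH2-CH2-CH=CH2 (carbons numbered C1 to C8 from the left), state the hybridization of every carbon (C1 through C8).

C1 sp2, C2 sp, C3 sp2, C4 sp3, C5 sp3, C6 sp3, C7 sp2, C8 sp2

C1: 3 σ bonds, plus one π bond; 3 regions of electron density → sp2.
C2 is sp: 2 σ bonds, plus two π bonds, 2 electron-density regions.
C3 (3 σ bonds, plus one π bond) has steric number 3: sp2.
C4 (4 σ bonds) has steric number 4: sp3.
C5 has 4 σ bonds: steric number 4 → sp3.
C6 — 4 σ bonds. Steric number 4, so sp3.
C7 (3 σ bonds, plus one π bond) has steric number 3: sp2.
C8 (3 σ bonds, plus one π bond) has steric number 3: sp2.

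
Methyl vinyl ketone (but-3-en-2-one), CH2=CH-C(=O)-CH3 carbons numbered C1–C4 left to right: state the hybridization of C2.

C2 is sp2: 3 σ bonds, plus one π bond, 3 electron-density regions.

sp^2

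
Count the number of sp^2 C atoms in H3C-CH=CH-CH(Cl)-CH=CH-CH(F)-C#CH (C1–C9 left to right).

C1: sp3
C2: sp2 ✓
C3: sp2 ✓
C4: sp3
C5: sp2 ✓
C6: sp2 ✓
C7: sp3
C8: sp
C9: sp
C2, C3, C5, C6 → 4 sp2 carbons.

4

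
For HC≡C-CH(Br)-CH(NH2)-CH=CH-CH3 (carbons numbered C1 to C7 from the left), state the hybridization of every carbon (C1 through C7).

C1 sp, C2 sp, C3 sp3, C4 sp3, C5 sp2, C6 sp2, C7 sp3

C1: 2 σ bonds, plus two π bonds — 2 electron domains, sp.
C2: 2 σ bonds, plus two π bonds; 2 regions of electron density → sp.
C3 (4 σ bonds) has steric number 4: sp3.
C4: 4 σ bonds; 4 regions of electron density → sp3.
C5 is sp2: 3 σ bonds, plus one π bond, 3 electron-density regions.
C6 (3 σ bonds, plus one π bond) has steric number 3: sp2.
C7 is sp3: 4 σ bonds, 4 electron-density regions.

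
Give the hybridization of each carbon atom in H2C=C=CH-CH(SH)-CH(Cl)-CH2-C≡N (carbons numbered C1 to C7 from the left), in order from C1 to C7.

C1 sp2, C2 sp, C3 sp2, C4 sp3, C5 sp3, C6 sp3, C7 sp

C1: 3 σ bonds, plus one π bond — 3 electron domains, sp2.
C2 — 2 σ bonds, plus two π bonds. Steric number 2, so sp.
C3 has 3 σ bonds, plus one π bond: steric number 3 → sp2.
C4 is sp3: 4 σ bonds, 4 electron-density regions.
C5: 4 σ bonds — 4 electron domains, sp3.
C6 carries 4 σ bonds, giving a steric number of 4, so it is sp3.
C7 carries 2 σ bonds, plus two π bonds, giving a steric number of 2, so it is sp.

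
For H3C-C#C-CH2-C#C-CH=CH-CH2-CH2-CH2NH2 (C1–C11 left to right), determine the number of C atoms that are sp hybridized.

4

C1: sp3
C2: sp ✓
C3: sp ✓
C4: sp3
C5: sp ✓
C6: sp ✓
C7: sp2
C8: sp2
C9: sp3
C10: sp3
C11: sp3
C2, C3, C5, C6 → 4 sp carbons.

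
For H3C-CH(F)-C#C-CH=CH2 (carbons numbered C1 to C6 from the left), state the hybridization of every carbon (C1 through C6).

C1: 4 σ bonds — 4 electron domains, sp3.
C2 is sp3: 4 σ bonds, 4 electron-density regions.
C3 — 2 σ bonds, plus two π bonds. Steric number 2, so sp.
C4 — 2 σ bonds, plus two π bonds. Steric number 2, so sp.
C5 (3 σ bonds, plus one π bond) has steric number 3: sp2.
C6: 3 σ bonds, plus one π bond; 3 regions of electron density → sp2.

C1 sp3, C2 sp3, C3 sp, C4 sp, C5 sp2, C6 sp2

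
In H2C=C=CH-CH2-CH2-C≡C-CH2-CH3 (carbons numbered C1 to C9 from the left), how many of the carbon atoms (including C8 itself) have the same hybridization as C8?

4

C8 is sp3 (only σ bonds).
C1: sp2
C2: sp
C3: sp2
C4: sp3 ✓
C5: sp3 ✓
C6: sp
C7: sp
C8: sp3 ✓
C9: sp3 ✓
4 carbons are sp3.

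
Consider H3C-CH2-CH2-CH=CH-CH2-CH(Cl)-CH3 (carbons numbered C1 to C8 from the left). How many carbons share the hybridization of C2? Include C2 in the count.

C2 is sp3 (only σ bonds).
C1: sp3 ✓
C2: sp3 ✓
C3: sp3 ✓
C4: sp2
C5: sp2
C6: sp3 ✓
C7: sp3 ✓
C8: sp3 ✓
6 carbons are sp3.

6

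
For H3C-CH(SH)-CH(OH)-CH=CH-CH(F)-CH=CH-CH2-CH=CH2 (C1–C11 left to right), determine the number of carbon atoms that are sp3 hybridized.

C1: sp3 ✓
C2: sp3 ✓
C3: sp3 ✓
C4: sp2
C5: sp2
C6: sp3 ✓
C7: sp2
C8: sp2
C9: sp3 ✓
C10: sp2
C11: sp2
C1, C2, C3, C6, C9 → 5 sp3 carbons.

5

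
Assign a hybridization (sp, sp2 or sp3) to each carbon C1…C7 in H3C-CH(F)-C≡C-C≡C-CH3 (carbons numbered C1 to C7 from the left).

C1 has 4 σ bonds: steric number 4 → sp3.
C2 carries 4 σ bonds, giving a steric number of 4, so it is sp3.
C3: 2 σ bonds, plus two π bonds — 2 electron domains, sp.
C4 carries 2 σ bonds, plus two π bonds, giving a steric number of 2, so it is sp.
C5 has 2 σ bonds, plus two π bonds: steric number 2 → sp.
C6: 2 σ bonds, plus two π bonds; 2 regions of electron density → sp.
C7: 4 σ bonds — 4 electron domains, sp3.

C1 sp3, C2 sp3, C3 sp, C4 sp, C5 sp, C6 sp, C7 sp3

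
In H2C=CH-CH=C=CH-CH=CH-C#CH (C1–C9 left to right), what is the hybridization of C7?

C7: 3 σ bonds, plus one π bond; 3 regions of electron density → sp2.

sp²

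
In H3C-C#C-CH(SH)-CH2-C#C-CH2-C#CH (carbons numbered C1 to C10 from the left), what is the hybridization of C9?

C9 — 2 σ bonds, plus two π bonds. Steric number 2, so sp.

sp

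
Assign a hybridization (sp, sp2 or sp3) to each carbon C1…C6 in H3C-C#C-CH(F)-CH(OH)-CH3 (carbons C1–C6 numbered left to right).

C1 is sp3: 4 σ bonds, 4 electron-density regions.
C2: 2 σ bonds, plus two π bonds; 2 regions of electron density → sp.
C3 carries 2 σ bonds, plus two π bonds, giving a steric number of 2, so it is sp.
C4 carries 4 σ bonds, giving a steric number of 4, so it is sp3.
C5 (4 σ bonds) has steric number 4: sp3.
C6 has 4 σ bonds: steric number 4 → sp3.

C1 sp3, C2 sp, C3 sp, C4 sp3, C5 sp3, C6 sp3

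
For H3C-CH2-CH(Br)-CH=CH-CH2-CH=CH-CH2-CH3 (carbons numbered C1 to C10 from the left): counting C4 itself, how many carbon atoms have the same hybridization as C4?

4

C4 is sp2 (one π bond).
C1: sp3
C2: sp3
C3: sp3
C4: sp2 ✓
C5: sp2 ✓
C6: sp3
C7: sp2 ✓
C8: sp2 ✓
C9: sp3
C10: sp3
4 carbons are sp2.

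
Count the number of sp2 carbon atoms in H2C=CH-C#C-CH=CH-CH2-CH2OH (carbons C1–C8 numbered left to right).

4

C1: sp2 ✓
C2: sp2 ✓
C3: sp
C4: sp
C5: sp2 ✓
C6: sp2 ✓
C7: sp3
C8: sp3
C1, C2, C5, C6 → 4 sp2 carbons.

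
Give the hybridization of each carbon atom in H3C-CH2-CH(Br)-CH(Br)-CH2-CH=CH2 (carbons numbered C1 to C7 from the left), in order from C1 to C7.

C1 carries 4 σ bonds, giving a steric number of 4, so it is sp3.
C2 is sp3: 4 σ bonds, 4 electron-density regions.
C3 (4 σ bonds) has steric number 4: sp3.
C4 (4 σ bonds) has steric number 4: sp3.
C5 has 4 σ bonds: steric number 4 → sp3.
C6 (3 σ bonds, plus one π bond) has steric number 3: sp2.
C7 — 3 σ bonds, plus one π bond. Steric number 3, so sp2.

C1 sp3, C2 sp3, C3 sp3, C4 sp3, C5 sp3, C6 sp2, C7 sp2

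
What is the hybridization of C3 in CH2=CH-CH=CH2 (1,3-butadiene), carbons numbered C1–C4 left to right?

C3 — 3 σ bonds, plus one π bond. Steric number 3, so sp2.

sp2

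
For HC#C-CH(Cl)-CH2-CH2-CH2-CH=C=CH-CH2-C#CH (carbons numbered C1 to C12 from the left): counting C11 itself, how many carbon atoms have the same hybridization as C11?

C11 is sp (two π bonds).
C1: sp ✓
C2: sp ✓
C3: sp3
C4: sp3
C5: sp3
C6: sp3
C7: sp2
C8: sp ✓
C9: sp2
C10: sp3
C11: sp ✓
C12: sp ✓
5 carbons are sp.

5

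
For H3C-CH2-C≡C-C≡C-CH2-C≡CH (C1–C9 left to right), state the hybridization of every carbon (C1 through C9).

C1 (4 σ bonds) has steric number 4: sp3.
C2: 4 σ bonds — 4 electron domains, sp3.
C3 is sp: 2 σ bonds, plus two π bonds, 2 electron-density regions.
C4: 2 σ bonds, plus two π bonds; 2 regions of electron density → sp.
C5: 2 σ bonds, plus two π bonds — 2 electron domains, sp.
C6: 2 σ bonds, plus two π bonds — 2 electron domains, sp.
C7 is sp3: 4 σ bonds, 4 electron-density regions.
C8 carries 2 σ bonds, plus two π bonds, giving a steric number of 2, so it is sp.
C9: 2 σ bonds, plus two π bonds; 2 regions of electron density → sp.

C1 sp3, C2 sp3, C3 sp, C4 sp, C5 sp, C6 sp, C7 sp3, C8 sp, C9 sp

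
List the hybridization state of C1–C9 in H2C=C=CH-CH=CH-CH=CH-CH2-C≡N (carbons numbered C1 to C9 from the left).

C1 sp2, C2 sp, C3 sp2, C4 sp2, C5 sp2, C6 sp2, C7 sp2, C8 sp3, C9 sp

C1: 3 σ bonds, plus one π bond; 3 regions of electron density → sp2.
C2 (2 σ bonds, plus two π bonds) has steric number 2: sp.
C3: 3 σ bonds, plus one π bond — 3 electron domains, sp2.
C4 — 3 σ bonds, plus one π bond. Steric number 3, so sp2.
C5 — 3 σ bonds, plus one π bond. Steric number 3, so sp2.
C6 has 3 σ bonds, plus one π bond: steric number 3 → sp2.
C7 carries 3 σ bonds, plus one π bond, giving a steric number of 3, so it is sp2.
C8 is sp3: 4 σ bonds, 4 electron-density regions.
C9: 2 σ bonds, plus two π bonds — 2 electron domains, sp.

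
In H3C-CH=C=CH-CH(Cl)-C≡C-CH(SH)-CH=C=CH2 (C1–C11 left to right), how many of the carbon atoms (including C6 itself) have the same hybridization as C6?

4

C6 is sp (two π bonds).
C1: sp3
C2: sp2
C3: sp ✓
C4: sp2
C5: sp3
C6: sp ✓
C7: sp ✓
C8: sp3
C9: sp2
C10: sp ✓
C11: sp2
4 carbons are sp.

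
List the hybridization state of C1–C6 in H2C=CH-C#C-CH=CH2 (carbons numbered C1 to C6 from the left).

C1 carries 3 σ bonds, plus one π bond, giving a steric number of 3, so it is sp2.
C2 is sp2: 3 σ bonds, plus one π bond, 3 electron-density regions.
C3: 2 σ bonds, plus two π bonds; 2 regions of electron density → sp.
C4 carries 2 σ bonds, plus two π bonds, giving a steric number of 2, so it is sp.
C5 carries 3 σ bonds, plus one π bond, giving a steric number of 3, so it is sp2.
C6: 3 σ bonds, plus one π bond; 3 regions of electron density → sp2.

C1 sp2, C2 sp2, C3 sp, C4 sp, C5 sp2, C6 sp2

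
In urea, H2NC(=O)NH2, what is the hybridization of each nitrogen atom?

Both N lone pairs are conjugated with the C=O; planar sp2.

sp^2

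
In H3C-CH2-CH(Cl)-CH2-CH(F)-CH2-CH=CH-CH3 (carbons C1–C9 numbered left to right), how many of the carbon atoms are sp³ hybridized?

C1: sp3 ✓
C2: sp3 ✓
C3: sp3 ✓
C4: sp3 ✓
C5: sp3 ✓
C6: sp3 ✓
C7: sp2
C8: sp2
C9: sp3 ✓
C1, C2, C3, C4, C5, C6, C9 → 7 sp3 carbons.

7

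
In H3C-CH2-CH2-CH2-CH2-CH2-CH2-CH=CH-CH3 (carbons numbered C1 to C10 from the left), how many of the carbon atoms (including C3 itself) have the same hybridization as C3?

C3 is sp3 (only σ bonds).
C1: sp3 ✓
C2: sp3 ✓
C3: sp3 ✓
C4: sp3 ✓
C5: sp3 ✓
C6: sp3 ✓
C7: sp3 ✓
C8: sp2
C9: sp2
C10: sp3 ✓
8 carbons are sp3.

8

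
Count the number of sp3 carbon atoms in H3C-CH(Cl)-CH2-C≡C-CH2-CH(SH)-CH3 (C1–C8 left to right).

C1: sp3 ✓
C2: sp3 ✓
C3: sp3 ✓
C4: sp
C5: sp
C6: sp3 ✓
C7: sp3 ✓
C8: sp3 ✓
C1, C2, C3, C6, C7, C8 → 6 sp3 carbons.

6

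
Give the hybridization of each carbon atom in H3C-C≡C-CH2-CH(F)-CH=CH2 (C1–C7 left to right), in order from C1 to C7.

C1 has 4 σ bonds: steric number 4 → sp3.
C2 — 2 σ bonds, plus two π bonds. Steric number 2, so sp.
C3: 2 σ bonds, plus two π bonds; 2 regions of electron density → sp.
C4 has 4 σ bonds: steric number 4 → sp3.
C5 (4 σ bonds) has steric number 4: sp3.
C6 (3 σ bonds, plus one π bond) has steric number 3: sp2.
C7 (3 σ bonds, plus one π bond) has steric number 3: sp2.

C1 sp3, C2 sp, C3 sp, C4 sp3, C5 sp3, C6 sp2, C7 sp2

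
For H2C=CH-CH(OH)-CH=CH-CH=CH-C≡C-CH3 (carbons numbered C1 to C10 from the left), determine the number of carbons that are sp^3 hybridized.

C1: sp2
C2: sp2
C3: sp3 ✓
C4: sp2
C5: sp2
C6: sp2
C7: sp2
C8: sp
C9: sp
C10: sp3 ✓
C3, C10 → 2 sp3 carbons.

2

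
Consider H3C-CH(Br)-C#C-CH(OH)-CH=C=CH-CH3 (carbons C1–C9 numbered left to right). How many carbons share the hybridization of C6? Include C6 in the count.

C6 is sp2 (one π bond).
C1: sp3
C2: sp3
C3: sp
C4: sp
C5: sp3
C6: sp2 ✓
C7: sp
C8: sp2 ✓
C9: sp3
2 carbons are sp2.

2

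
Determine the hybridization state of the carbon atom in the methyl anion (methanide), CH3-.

sp^3

Three σ bonds + one lone pair = steric number 4 → sp3, pyramidal.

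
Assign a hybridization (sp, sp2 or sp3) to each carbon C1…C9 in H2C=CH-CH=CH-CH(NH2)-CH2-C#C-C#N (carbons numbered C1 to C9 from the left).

C1 sp2, C2 sp2, C3 sp2, C4 sp2, C5 sp3, C6 sp3, C7 sp, C8 sp, C9 sp

C1 has 3 σ bonds, plus one π bond: steric number 3 → sp2.
C2 has 3 σ bonds, plus one π bond: steric number 3 → sp2.
C3 is sp2: 3 σ bonds, plus one π bond, 3 electron-density regions.
C4 has 3 σ bonds, plus one π bond: steric number 3 → sp2.
C5 is sp3: 4 σ bonds, 4 electron-density regions.
C6 is sp3: 4 σ bonds, 4 electron-density regions.
C7: 2 σ bonds, plus two π bonds; 2 regions of electron density → sp.
C8 has 2 σ bonds, plus two π bonds: steric number 2 → sp.
C9 is sp: 2 σ bonds, plus two π bonds, 2 electron-density regions.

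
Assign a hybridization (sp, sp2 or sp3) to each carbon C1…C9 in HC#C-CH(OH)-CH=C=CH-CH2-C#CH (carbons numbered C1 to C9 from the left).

C1 (2 σ bonds, plus two π bonds) has steric number 2: sp.
C2 is sp: 2 σ bonds, plus two π bonds, 2 electron-density regions.
C3: 4 σ bonds; 4 regions of electron density → sp3.
C4: 3 σ bonds, plus one π bond — 3 electron domains, sp2.
C5 is sp: 2 σ bonds, plus two π bonds, 2 electron-density regions.
C6 (3 σ bonds, plus one π bond) has steric number 3: sp2.
C7 is sp3: 4 σ bonds, 4 electron-density regions.
C8: 2 σ bonds, plus two π bonds; 2 regions of electron density → sp.
C9 has 2 σ bonds, plus two π bonds: steric number 2 → sp.

C1 sp, C2 sp, C3 sp3, C4 sp2, C5 sp, C6 sp2, C7 sp3, C8 sp, C9 sp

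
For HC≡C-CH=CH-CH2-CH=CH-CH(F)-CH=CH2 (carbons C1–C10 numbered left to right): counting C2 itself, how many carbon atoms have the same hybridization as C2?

2

C2 is sp (two π bonds).
C1: sp ✓
C2: sp ✓
C3: sp2
C4: sp2
C5: sp3
C6: sp2
C7: sp2
C8: sp3
C9: sp2
C10: sp2
2 carbons are sp.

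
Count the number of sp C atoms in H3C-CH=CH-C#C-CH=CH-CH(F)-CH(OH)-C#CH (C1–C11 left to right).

4

C1: sp3
C2: sp2
C3: sp2
C4: sp ✓
C5: sp ✓
C6: sp2
C7: sp2
C8: sp3
C9: sp3
C10: sp ✓
C11: sp ✓
C4, C5, C10, C11 → 4 sp carbons.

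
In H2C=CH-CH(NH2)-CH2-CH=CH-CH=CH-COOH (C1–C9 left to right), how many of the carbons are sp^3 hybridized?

2

C1: sp2
C2: sp2
C3: sp3 ✓
C4: sp3 ✓
C5: sp2
C6: sp2
C7: sp2
C8: sp2
C9: sp2
C3, C4 → 2 sp3 carbons.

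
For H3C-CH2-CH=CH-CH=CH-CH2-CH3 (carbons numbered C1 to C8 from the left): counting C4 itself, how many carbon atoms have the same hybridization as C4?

4

C4 is sp2 (one π bond).
C1: sp3
C2: sp3
C3: sp2 ✓
C4: sp2 ✓
C5: sp2 ✓
C6: sp2 ✓
C7: sp3
C8: sp3
4 carbons are sp2.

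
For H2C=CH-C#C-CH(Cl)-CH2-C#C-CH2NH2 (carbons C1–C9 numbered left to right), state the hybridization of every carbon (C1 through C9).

C1: 3 σ bonds, plus one π bond — 3 electron domains, sp2.
C2 is sp2: 3 σ bonds, plus one π bond, 3 electron-density regions.
C3: 2 σ bonds, plus two π bonds; 2 regions of electron density → sp.
C4 is sp: 2 σ bonds, plus two π bonds, 2 electron-density regions.
C5 is sp3: 4 σ bonds, 4 electron-density regions.
C6 has 4 σ bonds: steric number 4 → sp3.
C7: 2 σ bonds, plus two π bonds; 2 regions of electron density → sp.
C8 is sp: 2 σ bonds, plus two π bonds, 2 electron-density regions.
C9 carries 4 σ bonds, giving a steric number of 4, so it is sp3.

C1 sp2, C2 sp2, C3 sp, C4 sp, C5 sp3, C6 sp3, C7 sp, C8 sp, C9 sp3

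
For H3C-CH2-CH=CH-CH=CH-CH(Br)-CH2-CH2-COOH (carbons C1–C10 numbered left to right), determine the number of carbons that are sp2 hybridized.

5

C1: sp3
C2: sp3
C3: sp2 ✓
C4: sp2 ✓
C5: sp2 ✓
C6: sp2 ✓
C7: sp3
C8: sp3
C9: sp3
C10: sp2 ✓
C3, C4, C5, C6, C10 → 5 sp2 carbons.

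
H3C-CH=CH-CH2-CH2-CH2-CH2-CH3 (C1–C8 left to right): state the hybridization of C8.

sp³

C8: 4 σ bonds; 4 regions of electron density → sp3.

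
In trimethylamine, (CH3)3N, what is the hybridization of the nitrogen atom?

sp^3

The nitrogen atom is sp3: 3 σ bonds and 1 lone pair, 4 electron-density regions.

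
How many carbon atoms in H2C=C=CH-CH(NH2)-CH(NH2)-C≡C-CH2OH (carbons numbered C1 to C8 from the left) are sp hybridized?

3

C1: sp2
C2: sp ✓
C3: sp2
C4: sp3
C5: sp3
C6: sp ✓
C7: sp ✓
C8: sp3
C2, C6, C7 → 3 sp carbons.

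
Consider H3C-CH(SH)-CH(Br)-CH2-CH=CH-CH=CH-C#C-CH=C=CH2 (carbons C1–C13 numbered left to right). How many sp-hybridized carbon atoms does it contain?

C1: sp3
C2: sp3
C3: sp3
C4: sp3
C5: sp2
C6: sp2
C7: sp2
C8: sp2
C9: sp ✓
C10: sp ✓
C11: sp2
C12: sp ✓
C13: sp2
C9, C10, C12 → 3 sp carbons.

3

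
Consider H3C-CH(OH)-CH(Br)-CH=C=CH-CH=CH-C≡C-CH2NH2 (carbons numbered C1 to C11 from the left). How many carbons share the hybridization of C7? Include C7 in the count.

C7 is sp2 (one π bond).
C1: sp3
C2: sp3
C3: sp3
C4: sp2 ✓
C5: sp
C6: sp2 ✓
C7: sp2 ✓
C8: sp2 ✓
C9: sp
C10: sp
C11: sp3
4 carbons are sp2.

4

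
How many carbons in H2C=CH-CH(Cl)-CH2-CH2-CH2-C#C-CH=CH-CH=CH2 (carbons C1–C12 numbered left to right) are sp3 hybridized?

C1: sp2
C2: sp2
C3: sp3 ✓
C4: sp3 ✓
C5: sp3 ✓
C6: sp3 ✓
C7: sp
C8: sp
C9: sp2
C10: sp2
C11: sp2
C12: sp2
C3, C4, C5, C6 → 4 sp3 carbons.

4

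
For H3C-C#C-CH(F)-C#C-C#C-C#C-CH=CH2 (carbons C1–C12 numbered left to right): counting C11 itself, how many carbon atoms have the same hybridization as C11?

C11 is sp2 (one π bond).
C1: sp3
C2: sp
C3: sp
C4: sp3
C5: sp
C6: sp
C7: sp
C8: sp
C9: sp
C10: sp
C11: sp2 ✓
C12: sp2 ✓
2 carbons are sp2.

2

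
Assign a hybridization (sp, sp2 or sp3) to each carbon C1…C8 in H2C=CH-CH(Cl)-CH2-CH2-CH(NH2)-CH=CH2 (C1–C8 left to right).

C1 sp2, C2 sp2, C3 sp3, C4 sp3, C5 sp3, C6 sp3, C7 sp2, C8 sp2

C1 is sp2: 3 σ bonds, plus one π bond, 3 electron-density regions.
C2 has 3 σ bonds, plus one π bond: steric number 3 → sp2.
C3 (4 σ bonds) has steric number 4: sp3.
C4 — 4 σ bonds. Steric number 4, so sp3.
C5: 4 σ bonds — 4 electron domains, sp3.
C6 has 4 σ bonds: steric number 4 → sp3.
C7 is sp2: 3 σ bonds, plus one π bond, 3 electron-density regions.
C8 has 3 σ bonds, plus one π bond: steric number 3 → sp2.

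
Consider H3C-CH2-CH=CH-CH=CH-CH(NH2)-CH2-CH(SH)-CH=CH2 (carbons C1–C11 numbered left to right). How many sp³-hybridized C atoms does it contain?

5

C1: sp3 ✓
C2: sp3 ✓
C3: sp2
C4: sp2
C5: sp2
C6: sp2
C7: sp3 ✓
C8: sp3 ✓
C9: sp3 ✓
C10: sp2
C11: sp2
C1, C2, C7, C8, C9 → 5 sp3 carbons.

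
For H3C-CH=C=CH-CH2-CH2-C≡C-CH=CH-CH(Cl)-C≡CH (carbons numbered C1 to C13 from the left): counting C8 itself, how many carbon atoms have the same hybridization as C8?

5

C8 is sp (two π bonds).
C1: sp3
C2: sp2
C3: sp ✓
C4: sp2
C5: sp3
C6: sp3
C7: sp ✓
C8: sp ✓
C9: sp2
C10: sp2
C11: sp3
C12: sp ✓
C13: sp ✓
5 carbons are sp.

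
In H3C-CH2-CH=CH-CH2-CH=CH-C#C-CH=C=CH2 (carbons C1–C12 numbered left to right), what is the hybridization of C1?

sp^3

C1 is sp3: 4 σ bonds, 4 electron-density regions.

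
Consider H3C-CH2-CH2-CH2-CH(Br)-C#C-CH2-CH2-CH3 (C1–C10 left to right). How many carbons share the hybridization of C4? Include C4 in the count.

8

C4 is sp3 (only σ bonds).
C1: sp3 ✓
C2: sp3 ✓
C3: sp3 ✓
C4: sp3 ✓
C5: sp3 ✓
C6: sp
C7: sp
C8: sp3 ✓
C9: sp3 ✓
C10: sp3 ✓
8 carbons are sp3.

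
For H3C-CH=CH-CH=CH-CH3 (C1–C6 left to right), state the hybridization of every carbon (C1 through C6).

C1: 4 σ bonds; 4 regions of electron density → sp3.
C2 — 3 σ bonds, plus one π bond. Steric number 3, so sp2.
C3 has 3 σ bonds, plus one π bond: steric number 3 → sp2.
C4 (3 σ bonds, plus one π bond) has steric number 3: sp2.
C5: 3 σ bonds, plus one π bond; 3 regions of electron density → sp2.
C6 is sp3: 4 σ bonds, 4 electron-density regions.

C1 sp3, C2 sp2, C3 sp2, C4 sp2, C5 sp2, C6 sp3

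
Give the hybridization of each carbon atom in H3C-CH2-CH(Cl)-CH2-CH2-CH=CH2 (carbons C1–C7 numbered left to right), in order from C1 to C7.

C1 sp3, C2 sp3, C3 sp3, C4 sp3, C5 sp3, C6 sp2, C7 sp2

C1 — 4 σ bonds. Steric number 4, so sp3.
C2 is sp3: 4 σ bonds, 4 electron-density regions.
C3: 4 σ bonds — 4 electron domains, sp3.
C4 (4 σ bonds) has steric number 4: sp3.
C5 has 4 σ bonds: steric number 4 → sp3.
C6 — 3 σ bonds, plus one π bond. Steric number 3, so sp2.
C7: 3 σ bonds, plus one π bond — 3 electron domains, sp2.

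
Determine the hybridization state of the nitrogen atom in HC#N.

The nitrogen atom: 1 σ bond and 1 lone pair, plus two π bonds; 2 regions of electron density → sp.

sp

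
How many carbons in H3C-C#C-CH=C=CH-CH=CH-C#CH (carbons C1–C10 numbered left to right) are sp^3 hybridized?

C1: sp3 ✓
C2: sp
C3: sp
C4: sp2
C5: sp
C6: sp2
C7: sp2
C8: sp2
C9: sp
C10: sp
C1 → 1 sp3 carbon.

1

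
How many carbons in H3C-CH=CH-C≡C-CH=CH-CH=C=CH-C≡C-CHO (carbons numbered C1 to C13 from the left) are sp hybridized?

5

C1: sp3
C2: sp2
C3: sp2
C4: sp ✓
C5: sp ✓
C6: sp2
C7: sp2
C8: sp2
C9: sp ✓
C10: sp2
C11: sp ✓
C12: sp ✓
C13: sp2
C4, C5, C9, C11, C12 → 5 sp carbons.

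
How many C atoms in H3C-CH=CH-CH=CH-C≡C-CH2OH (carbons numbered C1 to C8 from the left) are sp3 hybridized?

2

C1: sp3 ✓
C2: sp2
C3: sp2
C4: sp2
C5: sp2
C6: sp
C7: sp
C8: sp3 ✓
C1, C8 → 2 sp3 carbons.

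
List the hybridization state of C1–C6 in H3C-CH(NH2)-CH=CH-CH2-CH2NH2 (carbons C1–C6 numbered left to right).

C1 carries 4 σ bonds, giving a steric number of 4, so it is sp3.
C2 carries 4 σ bonds, giving a steric number of 4, so it is sp3.
C3 — 3 σ bonds, plus one π bond. Steric number 3, so sp2.
C4 has 3 σ bonds, plus one π bond: steric number 3 → sp2.
C5 carries 4 σ bonds, giving a steric number of 4, so it is sp3.
C6: 4 σ bonds; 4 regions of electron density → sp3.

C1 sp3, C2 sp3, C3 sp2, C4 sp2, C5 sp3, C6 sp3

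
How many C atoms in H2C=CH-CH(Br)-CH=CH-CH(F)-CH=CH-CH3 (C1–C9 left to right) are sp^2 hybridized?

C1: sp2 ✓
C2: sp2 ✓
C3: sp3
C4: sp2 ✓
C5: sp2 ✓
C6: sp3
C7: sp2 ✓
C8: sp2 ✓
C9: sp3
C1, C2, C4, C5, C7, C8 → 6 sp2 carbons.

6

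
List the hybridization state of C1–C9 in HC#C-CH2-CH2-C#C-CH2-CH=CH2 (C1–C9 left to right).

C1 sp, C2 sp, C3 sp3, C4 sp3, C5 sp, C6 sp, C7 sp3, C8 sp2, C9 sp2

C1 — 2 σ bonds, plus two π bonds. Steric number 2, so sp.
C2: 2 σ bonds, plus two π bonds — 2 electron domains, sp.
C3 has 4 σ bonds: steric number 4 → sp3.
C4 is sp3: 4 σ bonds, 4 electron-density regions.
C5: 2 σ bonds, plus two π bonds — 2 electron domains, sp.
C6: 2 σ bonds, plus two π bonds; 2 regions of electron density → sp.
C7 is sp3: 4 σ bonds, 4 electron-density regions.
C8 has 3 σ bonds, plus one π bond: steric number 3 → sp2.
C9 is sp2: 3 σ bonds, plus one π bond, 3 electron-density regions.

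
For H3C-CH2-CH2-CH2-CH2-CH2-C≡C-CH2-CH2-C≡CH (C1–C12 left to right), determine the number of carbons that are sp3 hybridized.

8

C1: sp3 ✓
C2: sp3 ✓
C3: sp3 ✓
C4: sp3 ✓
C5: sp3 ✓
C6: sp3 ✓
C7: sp
C8: sp
C9: sp3 ✓
C10: sp3 ✓
C11: sp
C12: sp
C1, C2, C3, C4, C5, C6, C9, C10 → 8 sp3 carbons.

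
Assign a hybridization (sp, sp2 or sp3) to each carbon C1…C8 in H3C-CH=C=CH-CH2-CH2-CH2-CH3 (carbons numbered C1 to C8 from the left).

C1 sp3, C2 sp2, C3 sp, C4 sp2, C5 sp3, C6 sp3, C7 sp3, C8 sp3

C1 — 4 σ bonds. Steric number 4, so sp3.
C2 — 3 σ bonds, plus one π bond. Steric number 3, so sp2.
C3 has 2 σ bonds, plus two π bonds: steric number 2 → sp.
C4 (3 σ bonds, plus one π bond) has steric number 3: sp2.
C5 — 4 σ bonds. Steric number 4, so sp3.
C6: 4 σ bonds — 4 electron domains, sp3.
C7 — 4 σ bonds. Steric number 4, so sp3.
C8 is sp3: 4 σ bonds, 4 electron-density regions.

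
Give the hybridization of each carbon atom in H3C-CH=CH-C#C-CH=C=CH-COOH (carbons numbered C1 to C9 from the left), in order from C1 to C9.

C1 sp3, C2 sp2, C3 sp2, C4 sp, C5 sp, C6 sp2, C7 sp, C8 sp2, C9 sp2

C1: 4 σ bonds — 4 electron domains, sp3.
C2: 3 σ bonds, plus one π bond — 3 electron domains, sp2.
C3 has 3 σ bonds, plus one π bond: steric number 3 → sp2.
C4 has 2 σ bonds, plus two π bonds: steric number 2 → sp.
C5: 2 σ bonds, plus two π bonds; 2 regions of electron density → sp.
C6 (3 σ bonds, plus one π bond) has steric number 3: sp2.
C7 is sp: 2 σ bonds, plus two π bonds, 2 electron-density regions.
C8: 3 σ bonds, plus one π bond; 3 regions of electron density → sp2.
C9: 3 σ bonds, plus one π bond — 3 electron domains, sp2.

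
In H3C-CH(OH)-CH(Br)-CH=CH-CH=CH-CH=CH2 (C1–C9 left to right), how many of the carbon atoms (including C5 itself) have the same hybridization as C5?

6

C5 is sp2 (one π bond).
C1: sp3
C2: sp3
C3: sp3
C4: sp2 ✓
C5: sp2 ✓
C6: sp2 ✓
C7: sp2 ✓
C8: sp2 ✓
C9: sp2 ✓
6 carbons are sp2.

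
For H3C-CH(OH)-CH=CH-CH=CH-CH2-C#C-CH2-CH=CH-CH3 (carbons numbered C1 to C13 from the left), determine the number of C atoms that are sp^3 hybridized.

C1: sp3 ✓
C2: sp3 ✓
C3: sp2
C4: sp2
C5: sp2
C6: sp2
C7: sp3 ✓
C8: sp
C9: sp
C10: sp3 ✓
C11: sp2
C12: sp2
C13: sp3 ✓
C1, C2, C7, C10, C13 → 5 sp3 carbons.

5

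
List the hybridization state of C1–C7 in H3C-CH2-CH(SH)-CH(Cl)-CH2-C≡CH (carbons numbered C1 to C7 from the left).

C1 sp3, C2 sp3, C3 sp3, C4 sp3, C5 sp3, C6 sp, C7 sp

C1: 4 σ bonds; 4 regions of electron density → sp3.
C2 carries 4 σ bonds, giving a steric number of 4, so it is sp3.
C3 (4 σ bonds) has steric number 4: sp3.
C4: 4 σ bonds — 4 electron domains, sp3.
C5: 4 σ bonds; 4 regions of electron density → sp3.
C6: 2 σ bonds, plus two π bonds; 2 regions of electron density → sp.
C7 is sp: 2 σ bonds, plus two π bonds, 2 electron-density regions.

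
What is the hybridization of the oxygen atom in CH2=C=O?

The oxygen atom carries 1 σ bond and 2 lone pairs, plus one π bond, giving a steric number of 3, so it is sp2.

sp^2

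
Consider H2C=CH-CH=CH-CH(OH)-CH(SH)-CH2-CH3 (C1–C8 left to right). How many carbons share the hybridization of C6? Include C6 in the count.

4

C6 is sp3 (only σ bonds).
C1: sp2
C2: sp2
C3: sp2
C4: sp2
C5: sp3 ✓
C6: sp3 ✓
C7: sp3 ✓
C8: sp3 ✓
4 carbons are sp3.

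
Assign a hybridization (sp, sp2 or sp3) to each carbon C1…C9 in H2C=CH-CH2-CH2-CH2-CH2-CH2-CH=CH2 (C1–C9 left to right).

C1 (3 σ bonds, plus one π bond) has steric number 3: sp2.
C2 — 3 σ bonds, plus one π bond. Steric number 3, so sp2.
C3: 4 σ bonds — 4 electron domains, sp3.
C4: 4 σ bonds; 4 regions of electron density → sp3.
C5: 4 σ bonds; 4 regions of electron density → sp3.
C6 carries 4 σ bonds, giving a steric number of 4, so it is sp3.
C7 has 4 σ bonds: steric number 4 → sp3.
C8 is sp2: 3 σ bonds, plus one π bond, 3 electron-density regions.
C9 has 3 σ bonds, plus one π bond: steric number 3 → sp2.

C1 sp2, C2 sp2, C3 sp3, C4 sp3, C5 sp3, C6 sp3, C7 sp3, C8 sp2, C9 sp2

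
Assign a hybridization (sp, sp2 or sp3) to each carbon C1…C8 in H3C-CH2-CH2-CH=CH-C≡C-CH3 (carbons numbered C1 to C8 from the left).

C1 sp3, C2 sp3, C3 sp3, C4 sp2, C5 sp2, C6 sp, C7 sp, C8 sp3

C1 — 4 σ bonds. Steric number 4, so sp3.
C2: 4 σ bonds; 4 regions of electron density → sp3.
C3 (4 σ bonds) has steric number 4: sp3.
C4 is sp2: 3 σ bonds, plus one π bond, 3 electron-density regions.
C5 (3 σ bonds, plus one π bond) has steric number 3: sp2.
C6 is sp: 2 σ bonds, plus two π bonds, 2 electron-density regions.
C7 — 2 σ bonds, plus two π bonds. Steric number 2, so sp.
C8 (4 σ bonds) has steric number 4: sp3.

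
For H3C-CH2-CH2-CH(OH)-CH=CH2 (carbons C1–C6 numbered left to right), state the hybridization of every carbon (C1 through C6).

C1: 4 σ bonds; 4 regions of electron density → sp3.
C2 (4 σ bonds) has steric number 4: sp3.
C3 has 4 σ bonds: steric number 4 → sp3.
C4 carries 4 σ bonds, giving a steric number of 4, so it is sp3.
C5 is sp2: 3 σ bonds, plus one π bond, 3 electron-density regions.
C6 — 3 σ bonds, plus one π bond. Steric number 3, so sp2.

C1 sp3, C2 sp3, C3 sp3, C4 sp3, C5 sp2, C6 sp2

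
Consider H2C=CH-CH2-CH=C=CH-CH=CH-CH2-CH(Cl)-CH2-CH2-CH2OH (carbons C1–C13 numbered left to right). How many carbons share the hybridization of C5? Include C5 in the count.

1

C5 is sp (two π bonds).
C1: sp2
C2: sp2
C3: sp3
C4: sp2
C5: sp ✓
C6: sp2
C7: sp2
C8: sp2
C9: sp3
C10: sp3
C11: sp3
C12: sp3
C13: sp3
1 carbon is sp.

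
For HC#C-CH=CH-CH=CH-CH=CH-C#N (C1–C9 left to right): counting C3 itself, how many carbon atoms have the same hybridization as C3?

6

C3 is sp2 (one π bond).
C1: sp
C2: sp
C3: sp2 ✓
C4: sp2 ✓
C5: sp2 ✓
C6: sp2 ✓
C7: sp2 ✓
C8: sp2 ✓
C9: sp
6 carbons are sp2.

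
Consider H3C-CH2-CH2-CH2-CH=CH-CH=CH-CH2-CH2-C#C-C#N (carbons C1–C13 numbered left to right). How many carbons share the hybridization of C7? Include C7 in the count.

4

C7 is sp2 (one π bond).
C1: sp3
C2: sp3
C3: sp3
C4: sp3
C5: sp2 ✓
C6: sp2 ✓
C7: sp2 ✓
C8: sp2 ✓
C9: sp3
C10: sp3
C11: sp
C12: sp
C13: sp
4 carbons are sp2.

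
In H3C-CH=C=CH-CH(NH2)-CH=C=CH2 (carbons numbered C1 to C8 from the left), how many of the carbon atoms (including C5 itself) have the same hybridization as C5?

C5 is sp3 (only σ bonds).
C1: sp3 ✓
C2: sp2
C3: sp
C4: sp2
C5: sp3 ✓
C6: sp2
C7: sp
C8: sp2
2 carbons are sp3.

2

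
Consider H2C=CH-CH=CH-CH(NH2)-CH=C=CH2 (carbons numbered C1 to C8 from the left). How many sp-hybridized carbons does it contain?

1

C1: sp2
C2: sp2
C3: sp2
C4: sp2
C5: sp3
C6: sp2
C7: sp ✓
C8: sp2
C7 → 1 sp carbon.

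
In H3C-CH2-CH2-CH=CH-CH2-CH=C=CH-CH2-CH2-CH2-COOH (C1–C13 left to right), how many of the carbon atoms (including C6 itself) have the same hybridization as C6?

C6 is sp3 (only σ bonds).
C1: sp3 ✓
C2: sp3 ✓
C3: sp3 ✓
C4: sp2
C5: sp2
C6: sp3 ✓
C7: sp2
C8: sp
C9: sp2
C10: sp3 ✓
C11: sp3 ✓
C12: sp3 ✓
C13: sp2
7 carbons are sp3.

7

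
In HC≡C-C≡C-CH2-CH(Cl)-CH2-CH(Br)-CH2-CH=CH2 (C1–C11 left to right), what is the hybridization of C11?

sp2

C11 has 3 σ bonds, plus one π bond: steric number 3 → sp2.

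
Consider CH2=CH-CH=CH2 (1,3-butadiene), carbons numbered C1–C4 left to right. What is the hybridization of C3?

C3 is sp2: 3 σ bonds, plus one π bond, 3 electron-density regions.

sp²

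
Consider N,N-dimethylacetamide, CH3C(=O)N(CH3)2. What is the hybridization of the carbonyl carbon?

sp²

The carbonyl carbon is sp2: 3 σ bonds, plus one π bond, 3 electron-density regions.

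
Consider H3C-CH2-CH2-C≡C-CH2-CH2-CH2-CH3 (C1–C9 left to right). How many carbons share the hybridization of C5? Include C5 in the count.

C5 is sp (two π bonds).
C1: sp3
C2: sp3
C3: sp3
C4: sp ✓
C5: sp ✓
C6: sp3
C7: sp3
C8: sp3
C9: sp3
2 carbons are sp.

2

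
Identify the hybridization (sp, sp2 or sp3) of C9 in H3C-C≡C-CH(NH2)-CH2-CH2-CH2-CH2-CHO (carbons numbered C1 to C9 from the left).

C9: 3 σ bonds, plus one π bond — 3 electron domains, sp2.

sp²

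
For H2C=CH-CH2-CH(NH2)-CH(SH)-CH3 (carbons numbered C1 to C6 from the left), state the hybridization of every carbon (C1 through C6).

C1 sp2, C2 sp2, C3 sp3, C4 sp3, C5 sp3, C6 sp3

C1 carries 3 σ bonds, plus one π bond, giving a steric number of 3, so it is sp2.
C2: 3 σ bonds, plus one π bond — 3 electron domains, sp2.
C3 carries 4 σ bonds, giving a steric number of 4, so it is sp3.
C4: 4 σ bonds — 4 electron domains, sp3.
C5: 4 σ bonds; 4 regions of electron density → sp3.
C6: 4 σ bonds; 4 regions of electron density → sp3.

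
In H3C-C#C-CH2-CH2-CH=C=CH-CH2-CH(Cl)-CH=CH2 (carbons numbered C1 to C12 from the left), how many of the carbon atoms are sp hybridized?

3

C1: sp3
C2: sp ✓
C3: sp ✓
C4: sp3
C5: sp3
C6: sp2
C7: sp ✓
C8: sp2
C9: sp3
C10: sp3
C11: sp2
C12: sp2
C2, C3, C7 → 3 sp carbons.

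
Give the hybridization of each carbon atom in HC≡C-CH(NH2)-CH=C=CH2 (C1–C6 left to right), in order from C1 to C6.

C1 has 2 σ bonds, plus two π bonds: steric number 2 → sp.
C2 carries 2 σ bonds, plus two π bonds, giving a steric number of 2, so it is sp.
C3 (4 σ bonds) has steric number 4: sp3.
C4 carries 3 σ bonds, plus one π bond, giving a steric number of 3, so it is sp2.
C5: 2 σ bonds, plus two π bonds — 2 electron domains, sp.
C6 — 3 σ bonds, plus one π bond. Steric number 3, so sp2.

C1 sp, C2 sp, C3 sp3, C4 sp2, C5 sp, C6 sp2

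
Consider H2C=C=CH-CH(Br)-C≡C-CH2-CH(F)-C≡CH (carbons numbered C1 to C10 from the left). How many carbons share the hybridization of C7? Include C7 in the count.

C7 is sp3 (only σ bonds).
C1: sp2
C2: sp
C3: sp2
C4: sp3 ✓
C5: sp
C6: sp
C7: sp3 ✓
C8: sp3 ✓
C9: sp
C10: sp
3 carbons are sp3.

3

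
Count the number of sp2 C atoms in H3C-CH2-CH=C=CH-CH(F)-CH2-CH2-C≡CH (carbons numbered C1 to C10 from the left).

C1: sp3
C2: sp3
C3: sp2 ✓
C4: sp
C5: sp2 ✓
C6: sp3
C7: sp3
C8: sp3
C9: sp
C10: sp
C3, C5 → 2 sp2 carbons.

2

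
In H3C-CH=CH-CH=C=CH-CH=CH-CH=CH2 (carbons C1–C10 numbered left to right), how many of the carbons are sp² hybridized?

C1: sp3
C2: sp2 ✓
C3: sp2 ✓
C4: sp2 ✓
C5: sp
C6: sp2 ✓
C7: sp2 ✓
C8: sp2 ✓
C9: sp2 ✓
C10: sp2 ✓
C2, C3, C4, C6, C7, C8, C9, C10 → 8 sp2 carbons.

8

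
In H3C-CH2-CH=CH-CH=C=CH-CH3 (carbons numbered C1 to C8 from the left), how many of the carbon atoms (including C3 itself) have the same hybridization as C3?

4

C3 is sp2 (one π bond).
C1: sp3
C2: sp3
C3: sp2 ✓
C4: sp2 ✓
C5: sp2 ✓
C6: sp
C7: sp2 ✓
C8: sp3
4 carbons are sp2.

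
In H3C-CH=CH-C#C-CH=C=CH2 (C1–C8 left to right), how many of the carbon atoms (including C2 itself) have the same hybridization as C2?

4

C2 is sp2 (one π bond).
C1: sp3
C2: sp2 ✓
C3: sp2 ✓
C4: sp
C5: sp
C6: sp2 ✓
C7: sp
C8: sp2 ✓
4 carbons are sp2.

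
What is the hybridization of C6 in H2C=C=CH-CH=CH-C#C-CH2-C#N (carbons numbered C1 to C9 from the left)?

C6: 2 σ bonds, plus two π bonds — 2 electron domains, sp.

sp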